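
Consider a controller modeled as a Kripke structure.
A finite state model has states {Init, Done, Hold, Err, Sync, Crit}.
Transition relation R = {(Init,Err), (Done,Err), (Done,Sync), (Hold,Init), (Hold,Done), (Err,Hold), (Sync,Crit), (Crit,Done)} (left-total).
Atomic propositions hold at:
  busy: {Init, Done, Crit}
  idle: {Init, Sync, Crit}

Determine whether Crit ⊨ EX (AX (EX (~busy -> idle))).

No

Sat(~busy) = {Hold, Err, Sync}
Sat(~busy -> idle) = {Init, Done, Sync, Crit}
Sat(EX (~busy -> idle)) = {s : some successor in {Init, Done, Sync, Crit}} = {Done, Hold, Sync, Crit}
Sat(AX (EX (~busy -> idle))) = {s : every successor in {Done, Hold, Sync, Crit}} = {Err, Sync, Crit}
Sat(EX (AX (EX (~busy -> idle)))) = {s : some successor in {Err, Sync, Crit}} = {Init, Done, Sync}
Crit ∉ Sat(EX (AX (EX (~busy -> idle)))) = {Init, Done, Sync}, so the formula does not hold at Crit.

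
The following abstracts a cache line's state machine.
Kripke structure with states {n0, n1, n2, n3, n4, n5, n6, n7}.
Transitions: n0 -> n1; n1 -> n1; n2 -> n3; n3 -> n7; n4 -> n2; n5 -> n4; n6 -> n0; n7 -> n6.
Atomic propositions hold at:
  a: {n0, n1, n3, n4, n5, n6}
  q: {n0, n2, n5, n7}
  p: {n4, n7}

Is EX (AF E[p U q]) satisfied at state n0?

E[p U q]: least fixpoint, start Z0 = Sat(q) = {n0, n2, n5, n7}, add states in Sat(p) with some successor in Z. Z1 = {n0, n2, n4, n5, n7}; fixed.
Sat(E[p U q]) = {n0, n2, n4, n5, n7}
AF E[p U q]: least fixpoint, start Z0 = {n0, n2, n4, n5, n7}, add states with every successor in Z. Z1 = {n0, n2, n3, n4, n5, n6, n7}; fixed.
Sat(AF E[p U q]) = {n0, n2, n3, n4, n5, n6, n7}
Sat(EX (AF E[p U q])) = {s : some successor in {n0, n2, n3, n4, n5, n6, n7}} = {n2, n3, n4, n5, n6, n7}
n0 ∉ Sat(EX (AF E[p U q])) = {n2, n3, n4, n5, n6, n7}, so the formula does not hold at n0.

No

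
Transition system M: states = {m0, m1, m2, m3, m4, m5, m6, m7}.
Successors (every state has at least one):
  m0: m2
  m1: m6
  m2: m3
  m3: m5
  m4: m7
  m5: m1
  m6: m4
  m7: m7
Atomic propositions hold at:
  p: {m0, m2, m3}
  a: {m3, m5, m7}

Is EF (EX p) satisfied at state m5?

Sat(EX p) = {s : some successor in {m0, m2, m3}} = {m0, m2}
EF (EX p): least fixpoint, start Z0 = {m0, m2}, add states with some successor in Z. Already a fixed point.
Sat(EF (EX p)) = {m0, m2}
m5 ∉ Sat(EF (EX p)) = {m0, m2}, so the formula does not hold at m5.

No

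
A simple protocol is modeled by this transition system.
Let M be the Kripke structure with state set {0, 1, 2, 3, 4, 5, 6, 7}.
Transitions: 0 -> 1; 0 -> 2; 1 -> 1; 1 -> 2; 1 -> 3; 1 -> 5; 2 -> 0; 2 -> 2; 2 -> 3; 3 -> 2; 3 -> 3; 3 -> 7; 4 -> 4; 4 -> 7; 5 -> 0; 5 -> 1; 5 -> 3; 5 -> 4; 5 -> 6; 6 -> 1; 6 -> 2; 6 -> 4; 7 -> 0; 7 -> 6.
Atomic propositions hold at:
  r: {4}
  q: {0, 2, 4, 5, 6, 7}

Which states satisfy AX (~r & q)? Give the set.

{7}

Sat(~r) = {0, 1, 2, 3, 5, 6, 7}
Sat(~r & q) = {0, 2, 5, 6, 7}
Sat(AX (~r & q)) = {s : every successor in {0, 2, 5, 6, 7}} = {7}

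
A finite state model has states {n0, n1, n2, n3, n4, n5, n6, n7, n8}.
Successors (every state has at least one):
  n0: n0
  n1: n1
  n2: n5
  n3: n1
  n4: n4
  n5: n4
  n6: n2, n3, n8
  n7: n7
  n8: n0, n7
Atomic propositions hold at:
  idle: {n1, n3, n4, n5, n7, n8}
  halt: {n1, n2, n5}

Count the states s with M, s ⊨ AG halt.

1

AG halt: greatest fixpoint, start Z0 = {n1, n2, n5}, keep only states in Sat with every successor in Z. Z1 = {n1, n2}; Z2 = {n1}; fixed.
Sat(AG halt) = {n1}
|Sat(AG halt)| = |{n1}| = 1.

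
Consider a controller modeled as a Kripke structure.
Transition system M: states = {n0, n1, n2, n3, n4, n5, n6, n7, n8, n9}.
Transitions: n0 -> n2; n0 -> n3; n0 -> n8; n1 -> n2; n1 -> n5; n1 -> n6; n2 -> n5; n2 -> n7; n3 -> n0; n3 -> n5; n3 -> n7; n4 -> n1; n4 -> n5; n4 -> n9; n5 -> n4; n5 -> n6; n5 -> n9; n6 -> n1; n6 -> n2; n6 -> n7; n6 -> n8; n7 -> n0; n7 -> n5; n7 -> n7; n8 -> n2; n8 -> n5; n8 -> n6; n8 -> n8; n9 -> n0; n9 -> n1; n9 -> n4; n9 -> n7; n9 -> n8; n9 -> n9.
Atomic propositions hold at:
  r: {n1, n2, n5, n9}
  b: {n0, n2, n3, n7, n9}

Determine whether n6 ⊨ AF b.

No

AF b: least fixpoint, start Z0 = {n0, n2, n3, n7, n9}, add states with every successor in Z. Already a fixed point.
Sat(AF b) = {n0, n2, n3, n7, n9}
n6 ∉ Sat(AF b) = {n0, n2, n3, n7, n9}, so the formula does not hold at n6.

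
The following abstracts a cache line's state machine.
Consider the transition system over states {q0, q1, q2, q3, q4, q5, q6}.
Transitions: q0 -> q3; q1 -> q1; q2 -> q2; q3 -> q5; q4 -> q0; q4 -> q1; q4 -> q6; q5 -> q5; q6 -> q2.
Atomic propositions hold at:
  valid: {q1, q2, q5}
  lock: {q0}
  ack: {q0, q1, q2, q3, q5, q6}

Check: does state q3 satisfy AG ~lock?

Sat(~lock) = {q1, q2, q3, q4, q5, q6}
AG ~lock: greatest fixpoint, start Z0 = {q1, q2, q3, q4, q5, q6}, keep only states in Sat with every successor in Z. Z1 = {q1, q2, q3, q5, q6}; fixed.
Sat(AG ~lock) = {q1, q2, q3, q5, q6}
q3 ∈ Sat(AG ~lock) = {q1, q2, q3, q5, q6}, so the formula holds at q3.

Yes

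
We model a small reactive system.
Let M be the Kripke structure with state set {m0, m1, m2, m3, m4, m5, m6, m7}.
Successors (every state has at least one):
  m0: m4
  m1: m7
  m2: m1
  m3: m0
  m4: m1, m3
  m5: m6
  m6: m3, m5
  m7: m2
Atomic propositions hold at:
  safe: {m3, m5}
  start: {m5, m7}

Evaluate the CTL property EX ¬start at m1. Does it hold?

No

Sat(¬start) = {m0, m1, m2, m3, m4, m6}
Sat(EX ¬start) = {s : some successor in {m0, m1, m2, m3, m4, m6}} = {m0, m2, m3, m4, m5, m6, m7}
m1 ∉ Sat(EX ¬start) = {m0, m2, m3, m4, m5, m6, m7}, so the formula does not hold at m1.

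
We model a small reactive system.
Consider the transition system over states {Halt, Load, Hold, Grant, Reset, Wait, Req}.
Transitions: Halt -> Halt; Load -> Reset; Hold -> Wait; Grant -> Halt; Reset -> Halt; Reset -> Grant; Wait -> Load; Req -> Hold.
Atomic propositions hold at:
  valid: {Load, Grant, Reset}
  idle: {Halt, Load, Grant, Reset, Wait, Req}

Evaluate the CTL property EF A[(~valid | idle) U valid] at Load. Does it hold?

Sat(~valid) = {Halt, Hold, Wait, Req}
Sat(~valid | idle) = {Halt, Load, Hold, Grant, Reset, Wait, Req}
A[(~valid | idle) U valid]: least fixpoint, start Z0 = Sat(valid) = {Load, Grant, Reset}, add states in Sat(~valid | idle) with every successor in Z. Z1 = {Load, Grant, Reset, Wait}; Z2 = {Load, Hold, Grant, Reset, Wait}; Z3 = {Load, Hold, Grant, Reset, Wait, Req}; fixed.
Sat(A[(~valid | idle) U valid]) = {Load, Hold, Grant, Reset, Wait, Req}
EF A[(~valid | idle) U valid]: least fixpoint, start Z0 = {Load, Hold, Grant, Reset, Wait, Req}, add states with some successor in Z. Already a fixed point.
Sat(EF A[(~valid | idle) U valid]) = {Load, Hold, Grant, Reset, Wait, Req}
Load ∈ Sat(EF A[(~valid | idle) U valid]) = {Load, Hold, Grant, Reset, Wait, Req}, so the formula holds at Load.

Yes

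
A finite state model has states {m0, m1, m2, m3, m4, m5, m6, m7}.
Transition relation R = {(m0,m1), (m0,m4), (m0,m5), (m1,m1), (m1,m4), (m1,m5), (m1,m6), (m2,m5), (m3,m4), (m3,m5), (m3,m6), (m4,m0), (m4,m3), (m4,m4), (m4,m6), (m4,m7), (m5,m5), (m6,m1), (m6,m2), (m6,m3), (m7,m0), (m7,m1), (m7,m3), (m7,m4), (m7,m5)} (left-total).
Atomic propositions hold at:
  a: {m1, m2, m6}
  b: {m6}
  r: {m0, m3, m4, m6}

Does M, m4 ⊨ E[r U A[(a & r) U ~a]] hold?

Yes

Sat(a & r) = {m6}
Sat(~a) = {m0, m3, m4, m5, m7}
A[(a & r) U ~a]: least fixpoint, start Z0 = Sat(~a) = {m0, m3, m4, m5, m7}, add states in Sat(a & r) with every successor in Z. Already a fixed point.
Sat(A[(a & r) U ~a]) = {m0, m3, m4, m5, m7}
E[r U A[(a & r) U ~a]]: least fixpoint, start Z0 = Sat(A[(a & r) U ~a]) = {m0, m3, m4, m5, m7}, add states in Sat(r) with some successor in Z. Z1 = {m0, m3, m4, m5, m6, m7}; fixed.
Sat(E[r U A[(a & r) U ~a]]) = {m0, m3, m4, m5, m6, m7}
m4 ∈ Sat(E[r U A[(a & r) U ~a]]) = {m0, m3, m4, m5, m6, m7}, so the formula holds at m4.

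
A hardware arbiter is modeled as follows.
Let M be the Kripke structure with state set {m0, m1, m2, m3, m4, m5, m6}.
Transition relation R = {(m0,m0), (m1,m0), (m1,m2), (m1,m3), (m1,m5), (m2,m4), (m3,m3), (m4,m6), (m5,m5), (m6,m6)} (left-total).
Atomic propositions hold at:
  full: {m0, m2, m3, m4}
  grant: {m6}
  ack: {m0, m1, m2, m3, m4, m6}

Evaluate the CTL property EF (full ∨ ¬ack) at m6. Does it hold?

No

Sat(¬ack) = {m5}
Sat(full ∨ ¬ack) = {m0, m2, m3, m4, m5}
EF (full ∨ ¬ack): least fixpoint, start Z0 = {m0, m2, m3, m4, m5}, add states with some successor in Z. Z1 = {m0, m1, m2, m3, m4, m5}; fixed.
Sat(EF (full ∨ ¬ack)) = {m0, m1, m2, m3, m4, m5}
m6 ∉ Sat(EF (full ∨ ¬ack)) = {m0, m1, m2, m3, m4, m5}, so the formula does not hold at m6.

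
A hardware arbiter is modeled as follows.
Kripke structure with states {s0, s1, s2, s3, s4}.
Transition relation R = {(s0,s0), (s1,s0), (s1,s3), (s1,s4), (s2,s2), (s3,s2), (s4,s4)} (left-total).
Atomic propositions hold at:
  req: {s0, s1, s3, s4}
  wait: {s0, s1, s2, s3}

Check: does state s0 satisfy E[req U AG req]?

AG req: greatest fixpoint, start Z0 = {s0, s1, s3, s4}, keep only states in Sat with every successor in Z. Z1 = {s0, s1, s4}; Z2 = {s0, s4}; fixed.
Sat(AG req) = {s0, s4}
E[req U AG req]: least fixpoint, start Z0 = Sat(AG req) = {s0, s4}, add states in Sat(req) with some successor in Z. Z1 = {s0, s1, s4}; fixed.
Sat(E[req U AG req]) = {s0, s1, s4}
s0 ∈ Sat(E[req U AG req]) = {s0, s1, s4}, so the formula holds at s0.

Yes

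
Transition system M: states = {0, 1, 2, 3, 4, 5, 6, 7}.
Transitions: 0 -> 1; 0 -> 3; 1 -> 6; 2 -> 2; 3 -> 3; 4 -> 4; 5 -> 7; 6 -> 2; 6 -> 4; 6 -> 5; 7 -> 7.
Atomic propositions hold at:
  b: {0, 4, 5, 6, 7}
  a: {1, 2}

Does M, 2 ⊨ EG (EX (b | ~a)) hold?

No

Sat(~a) = {0, 3, 4, 5, 6, 7}
Sat(b | ~a) = {0, 3, 4, 5, 6, 7}
Sat(EX (b | ~a)) = {s : some successor in {0, 3, 4, 5, 6, 7}} = {0, 1, 3, 4, 5, 6, 7}
EG (EX (b | ~a)): greatest fixpoint, start Z0 = {0, 1, 3, 4, 5, 6, 7}, keep only states in Sat with some successor in Z. Already a fixed point.
Sat(EG (EX (b | ~a))) = {0, 1, 3, 4, 5, 6, 7}
2 ∉ Sat(EG (EX (b | ~a))) = {0, 1, 3, 4, 5, 6, 7}, so the formula does not hold at 2.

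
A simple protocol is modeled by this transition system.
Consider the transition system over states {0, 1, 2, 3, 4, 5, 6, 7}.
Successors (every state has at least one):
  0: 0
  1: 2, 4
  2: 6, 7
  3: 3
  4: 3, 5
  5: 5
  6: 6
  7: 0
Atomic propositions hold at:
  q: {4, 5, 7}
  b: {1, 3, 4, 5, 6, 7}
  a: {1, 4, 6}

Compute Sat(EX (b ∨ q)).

{1, 2, 3, 4, 5, 6}

Sat(b ∨ q) = {1, 3, 4, 5, 6, 7}
Sat(EX (b ∨ q)) = {s : some successor in {1, 3, 4, 5, 6, 7}} = {1, 2, 3, 4, 5, 6}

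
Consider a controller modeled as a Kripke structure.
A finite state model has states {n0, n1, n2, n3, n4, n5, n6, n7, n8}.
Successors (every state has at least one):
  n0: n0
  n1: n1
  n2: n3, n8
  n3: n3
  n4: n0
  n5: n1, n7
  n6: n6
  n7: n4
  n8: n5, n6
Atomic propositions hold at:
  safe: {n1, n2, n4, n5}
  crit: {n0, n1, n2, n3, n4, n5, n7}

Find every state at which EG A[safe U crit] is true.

{n0, n1, n2, n3, n4, n5, n7}

A[safe U crit]: least fixpoint, start Z0 = Sat(crit) = {n0, n1, n2, n3, n4, n5, n7}, add states in Sat(safe) with every successor in Z. Already a fixed point.
Sat(A[safe U crit]) = {n0, n1, n2, n3, n4, n5, n7}
EG A[safe U crit]: greatest fixpoint, start Z0 = {n0, n1, n2, n3, n4, n5, n7}, keep only states in Sat with some successor in Z. Already a fixed point.
Sat(EG A[safe U crit]) = {n0, n1, n2, n3, n4, n5, n7}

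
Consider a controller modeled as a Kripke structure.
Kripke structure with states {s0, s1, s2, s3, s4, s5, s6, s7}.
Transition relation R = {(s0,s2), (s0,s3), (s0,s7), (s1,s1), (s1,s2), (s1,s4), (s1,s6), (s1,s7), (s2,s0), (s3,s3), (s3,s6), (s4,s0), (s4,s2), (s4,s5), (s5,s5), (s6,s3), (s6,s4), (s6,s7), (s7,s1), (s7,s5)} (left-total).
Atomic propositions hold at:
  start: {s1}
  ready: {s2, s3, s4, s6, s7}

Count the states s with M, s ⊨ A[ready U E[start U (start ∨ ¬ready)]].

6

Sat(¬ready) = {s0, s1, s5}
Sat(start ∨ ¬ready) = {s0, s1, s5}
E[start U (start ∨ ¬ready)]: least fixpoint, start Z0 = Sat((start ∨ ¬ready)) = {s0, s1, s5}, add states in Sat(start) with some successor in Z. Already a fixed point.
Sat(E[start U (start ∨ ¬ready)]) = {s0, s1, s5}
A[ready U E[start U (start ∨ ¬ready)]]: least fixpoint, start Z0 = Sat(E[start U (start ∨ ¬ready)]) = {s0, s1, s5}, add states in Sat(ready) with every successor in Z. Z1 = {s0, s1, s2, s5, s7}; Z2 = {s0, s1, s2, s4, s5, s7}; fixed.
Sat(A[ready U E[start U (start ∨ ¬ready)]]) = {s0, s1, s2, s4, s5, s7}
|Sat(A[ready U E[start U (start ∨ ¬ready)]])| = |{s0, s1, s2, s4, s5, s7}| = 6.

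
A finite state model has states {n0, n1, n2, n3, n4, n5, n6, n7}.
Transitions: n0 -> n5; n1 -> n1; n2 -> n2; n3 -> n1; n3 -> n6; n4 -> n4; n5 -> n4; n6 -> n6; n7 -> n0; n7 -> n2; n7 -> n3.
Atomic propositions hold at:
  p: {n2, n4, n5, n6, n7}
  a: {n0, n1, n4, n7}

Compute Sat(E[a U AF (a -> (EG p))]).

EG p: greatest fixpoint, start Z0 = {n2, n4, n5, n6, n7}, keep only states in Sat with some successor in Z. Already a fixed point.
Sat(EG p) = {n2, n4, n5, n6, n7}
Sat(a -> (EG p)) = {n2, n3, n4, n5, n6, n7}
AF (a -> (EG p)): least fixpoint, start Z0 = {n2, n3, n4, n5, n6, n7}, add states with every successor in Z. Z1 = {n0, n2, n3, n4, n5, n6, n7}; fixed.
Sat(AF (a -> (EG p))) = {n0, n2, n3, n4, n5, n6, n7}
E[a U AF (a -> (EG p))]: least fixpoint, start Z0 = Sat(AF (a -> (EG p))) = {n0, n2, n3, n4, n5, n6, n7}, add states in Sat(a) with some successor in Z. Already a fixed point.
Sat(E[a U AF (a -> (EG p))]) = {n0, n2, n3, n4, n5, n6, n7}

{n0, n2, n3, n4, n5, n6, n7}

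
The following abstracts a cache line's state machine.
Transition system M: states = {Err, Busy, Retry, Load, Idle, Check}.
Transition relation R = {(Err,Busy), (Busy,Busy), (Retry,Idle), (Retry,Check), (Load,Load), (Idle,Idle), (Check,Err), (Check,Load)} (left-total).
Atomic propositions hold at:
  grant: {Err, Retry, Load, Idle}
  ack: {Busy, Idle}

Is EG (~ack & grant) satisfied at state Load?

Yes

Sat(~ack) = {Err, Retry, Load, Check}
Sat(~ack & grant) = {Err, Retry, Load}
EG (~ack & grant): greatest fixpoint, start Z0 = {Err, Retry, Load}, keep only states in Sat with some successor in Z. Z1 = {Load}; fixed.
Sat(EG (~ack & grant)) = {Load}
Load ∈ Sat(EG (~ack & grant)) = {Load}, so the formula holds at Load.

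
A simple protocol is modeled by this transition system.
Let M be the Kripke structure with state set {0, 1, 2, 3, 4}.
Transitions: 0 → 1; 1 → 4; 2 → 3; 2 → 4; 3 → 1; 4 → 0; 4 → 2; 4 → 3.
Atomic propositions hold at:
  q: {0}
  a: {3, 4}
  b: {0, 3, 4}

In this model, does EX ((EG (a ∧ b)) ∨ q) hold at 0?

Sat(a ∧ b) = {3, 4}
EG (a ∧ b): greatest fixpoint, start Z0 = {3, 4}, keep only states in Sat with some successor in Z. Z1 = {4}; Z2 = ∅; fixed.
Sat(EG (a ∧ b)) = ∅
Sat((EG (a ∧ b)) ∨ q) = {0}
Sat(EX ((EG (a ∧ b)) ∨ q)) = {s : some successor in {0}} = {4}
0 ∉ Sat(EX ((EG (a ∧ b)) ∨ q)) = {4}, so the formula does not hold at 0.

No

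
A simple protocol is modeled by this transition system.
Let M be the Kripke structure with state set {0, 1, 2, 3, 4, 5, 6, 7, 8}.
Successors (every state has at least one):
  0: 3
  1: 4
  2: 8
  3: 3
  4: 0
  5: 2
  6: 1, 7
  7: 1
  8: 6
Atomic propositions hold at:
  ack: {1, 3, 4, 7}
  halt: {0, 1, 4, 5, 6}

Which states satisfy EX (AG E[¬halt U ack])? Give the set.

Sat(¬halt) = {2, 3, 7, 8}
E[¬halt U ack]: least fixpoint, start Z0 = Sat(ack) = {1, 3, 4, 7}, add states in Sat(¬halt) with some successor in Z. Already a fixed point.
Sat(E[¬halt U ack]) = {1, 3, 4, 7}
AG E[¬halt U ack]: greatest fixpoint, start Z0 = {1, 3, 4, 7}, keep only states in Sat with every successor in Z. Z1 = {1, 3, 7}; Z2 = {3, 7}; Z3 = {3}; fixed.
Sat(AG E[¬halt U ack]) = {3}
Sat(EX (AG E[¬halt U ack])) = {s : some successor in {3}} = {0, 3}

{0, 3}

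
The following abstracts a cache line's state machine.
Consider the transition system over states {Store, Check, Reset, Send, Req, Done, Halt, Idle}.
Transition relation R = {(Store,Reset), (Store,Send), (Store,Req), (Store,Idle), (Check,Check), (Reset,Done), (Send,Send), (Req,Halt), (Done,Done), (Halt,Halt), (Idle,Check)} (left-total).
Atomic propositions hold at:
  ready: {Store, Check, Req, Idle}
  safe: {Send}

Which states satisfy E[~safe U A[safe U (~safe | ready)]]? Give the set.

{Store, Check, Reset, Req, Done, Halt, Idle}

Sat(~safe) = {Store, Check, Reset, Req, Done, Halt, Idle}
Sat(~safe | ready) = {Store, Check, Reset, Req, Done, Halt, Idle}
A[safe U (~safe | ready)]: least fixpoint, start Z0 = Sat((~safe | ready)) = {Store, Check, Reset, Req, Done, Halt, Idle}, add states in Sat(safe) with every successor in Z. Already a fixed point.
Sat(A[safe U (~safe | ready)]) = {Store, Check, Reset, Req, Done, Halt, Idle}
E[~safe U A[safe U (~safe | ready)]]: least fixpoint, start Z0 = Sat(A[safe U (~safe | ready)]) = {Store, Check, Reset, Req, Done, Halt, Idle}, add states in Sat(~safe) with some successor in Z. Already a fixed point.
Sat(E[~safe U A[safe U (~safe | ready)]]) = {Store, Check, Reset, Req, Done, Halt, Idle}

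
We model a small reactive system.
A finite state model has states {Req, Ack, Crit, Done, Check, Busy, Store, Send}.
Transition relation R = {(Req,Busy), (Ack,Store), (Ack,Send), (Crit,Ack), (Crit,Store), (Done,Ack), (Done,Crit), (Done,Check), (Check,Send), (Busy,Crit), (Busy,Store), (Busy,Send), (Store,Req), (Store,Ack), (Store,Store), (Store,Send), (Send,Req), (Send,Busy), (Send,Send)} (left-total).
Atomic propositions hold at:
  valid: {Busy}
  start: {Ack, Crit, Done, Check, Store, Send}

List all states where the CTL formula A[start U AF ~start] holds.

{Req, Busy}

Sat(~start) = {Req, Busy}
AF ~start: least fixpoint, start Z0 = {Req, Busy}, add states with every successor in Z. Already a fixed point.
Sat(AF ~start) = {Req, Busy}
A[start U AF ~start]: least fixpoint, start Z0 = Sat(AF ~start) = {Req, Busy}, add states in Sat(start) with every successor in Z. Already a fixed point.
Sat(A[start U AF ~start]) = {Req, Busy}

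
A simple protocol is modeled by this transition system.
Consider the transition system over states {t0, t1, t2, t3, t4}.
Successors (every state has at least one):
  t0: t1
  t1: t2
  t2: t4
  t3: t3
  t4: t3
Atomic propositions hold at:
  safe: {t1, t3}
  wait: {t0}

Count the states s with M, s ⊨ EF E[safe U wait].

1

E[safe U wait]: least fixpoint, start Z0 = Sat(wait) = {t0}, add states in Sat(safe) with some successor in Z. Already a fixed point.
Sat(E[safe U wait]) = {t0}
EF E[safe U wait]: least fixpoint, start Z0 = {t0}, add states with some successor in Z. Already a fixed point.
Sat(EF E[safe U wait]) = {t0}
|Sat(EF E[safe U wait])| = |{t0}| = 1.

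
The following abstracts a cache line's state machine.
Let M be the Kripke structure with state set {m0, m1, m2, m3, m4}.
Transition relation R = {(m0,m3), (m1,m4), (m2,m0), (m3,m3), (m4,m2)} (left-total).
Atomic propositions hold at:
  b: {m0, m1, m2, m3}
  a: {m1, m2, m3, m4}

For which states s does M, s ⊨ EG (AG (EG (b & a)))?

Sat(b & a) = {m1, m2, m3}
EG (b & a): greatest fixpoint, start Z0 = {m1, m2, m3}, keep only states in Sat with some successor in Z. Z1 = {m3}; fixed.
Sat(EG (b & a)) = {m3}
AG (EG (b & a)): greatest fixpoint, start Z0 = {m3}, keep only states in Sat with every successor in Z. Already a fixed point.
Sat(AG (EG (b & a))) = {m3}
EG (AG (EG (b & a))): greatest fixpoint, start Z0 = {m3}, keep only states in Sat with some successor in Z. Already a fixed point.
Sat(EG (AG (EG (b & a)))) = {m3}

{m3}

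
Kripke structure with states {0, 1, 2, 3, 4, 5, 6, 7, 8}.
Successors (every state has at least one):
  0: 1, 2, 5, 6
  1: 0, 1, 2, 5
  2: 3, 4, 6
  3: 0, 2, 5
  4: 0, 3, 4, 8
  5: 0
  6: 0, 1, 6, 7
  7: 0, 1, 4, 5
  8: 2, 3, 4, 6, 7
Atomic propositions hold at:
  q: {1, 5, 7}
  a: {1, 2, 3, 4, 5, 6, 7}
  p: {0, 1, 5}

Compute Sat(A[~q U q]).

{1, 5, 7}

Sat(~q) = {0, 2, 3, 4, 6, 8}
A[~q U q]: least fixpoint, start Z0 = Sat(q) = {1, 5, 7}, add states in Sat(~q) with every successor in Z. Already a fixed point.
Sat(A[~q U q]) = {1, 5, 7}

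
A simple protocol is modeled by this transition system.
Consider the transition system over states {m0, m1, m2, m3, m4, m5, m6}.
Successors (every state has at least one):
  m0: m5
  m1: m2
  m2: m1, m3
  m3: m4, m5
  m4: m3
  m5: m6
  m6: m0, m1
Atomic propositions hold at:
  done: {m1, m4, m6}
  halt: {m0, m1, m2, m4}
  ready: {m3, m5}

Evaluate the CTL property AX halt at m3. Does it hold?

No

Sat(AX halt) = {s : every successor in {m0, m1, m2, m4}} = {m1, m6}
m3 ∉ Sat(AX halt) = {m1, m6}, so the formula does not hold at m3.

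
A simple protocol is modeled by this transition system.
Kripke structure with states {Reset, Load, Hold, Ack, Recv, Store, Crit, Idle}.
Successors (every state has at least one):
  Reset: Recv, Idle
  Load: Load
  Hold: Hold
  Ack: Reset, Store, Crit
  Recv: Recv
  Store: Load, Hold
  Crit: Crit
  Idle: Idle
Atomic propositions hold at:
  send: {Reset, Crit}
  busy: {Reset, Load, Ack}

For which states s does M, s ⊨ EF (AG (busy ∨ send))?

{Load, Ack, Store, Crit}

Sat(busy ∨ send) = {Reset, Load, Ack, Crit}
AG (busy ∨ send): greatest fixpoint, start Z0 = {Reset, Load, Ack, Crit}, keep only states in Sat with every successor in Z. Z1 = {Load, Crit}; fixed.
Sat(AG (busy ∨ send)) = {Load, Crit}
EF (AG (busy ∨ send)): least fixpoint, start Z0 = {Load, Crit}, add states with some successor in Z. Z1 = {Load, Ack, Store, Crit}; fixed.
Sat(EF (AG (busy ∨ send))) = {Load, Ack, Store, Crit}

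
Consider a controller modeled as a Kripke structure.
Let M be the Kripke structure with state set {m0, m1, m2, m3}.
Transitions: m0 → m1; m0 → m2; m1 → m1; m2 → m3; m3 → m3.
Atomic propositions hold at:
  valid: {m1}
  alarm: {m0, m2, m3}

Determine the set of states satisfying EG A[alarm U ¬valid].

Sat(¬valid) = {m0, m2, m3}
A[alarm U ¬valid]: least fixpoint, start Z0 = Sat(¬valid) = {m0, m2, m3}, add states in Sat(alarm) with every successor in Z. Already a fixed point.
Sat(A[alarm U ¬valid]) = {m0, m2, m3}
EG A[alarm U ¬valid]: greatest fixpoint, start Z0 = {m0, m2, m3}, keep only states in Sat with some successor in Z. Already a fixed point.
Sat(EG A[alarm U ¬valid]) = {m0, m2, m3}

{m0, m2, m3}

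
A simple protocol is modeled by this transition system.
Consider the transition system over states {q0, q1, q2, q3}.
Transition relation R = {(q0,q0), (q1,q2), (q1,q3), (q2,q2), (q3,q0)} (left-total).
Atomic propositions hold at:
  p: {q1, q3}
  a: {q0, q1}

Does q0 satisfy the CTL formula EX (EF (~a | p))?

No

Sat(~a) = {q2, q3}
Sat(~a | p) = {q1, q2, q3}
EF (~a | p): least fixpoint, start Z0 = {q1, q2, q3}, add states with some successor in Z. Already a fixed point.
Sat(EF (~a | p)) = {q1, q2, q3}
Sat(EX (EF (~a | p))) = {s : some successor in {q1, q2, q3}} = {q1, q2}
q0 ∉ Sat(EX (EF (~a | p))) = {q1, q2}, so the formula does not hold at q0.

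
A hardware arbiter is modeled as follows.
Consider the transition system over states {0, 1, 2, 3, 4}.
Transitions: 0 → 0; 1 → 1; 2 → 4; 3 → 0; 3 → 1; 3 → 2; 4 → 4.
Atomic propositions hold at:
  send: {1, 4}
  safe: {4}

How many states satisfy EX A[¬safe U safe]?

3

Sat(¬safe) = {0, 1, 2, 3}
A[¬safe U safe]: least fixpoint, start Z0 = Sat(safe) = {4}, add states in Sat(¬safe) with every successor in Z. Z1 = {2, 4}; fixed.
Sat(A[¬safe U safe]) = {2, 4}
Sat(EX A[¬safe U safe]) = {s : some successor in {2, 4}} = {2, 3, 4}
|Sat(EX A[¬safe U safe])| = |{2, 3, 4}| = 3.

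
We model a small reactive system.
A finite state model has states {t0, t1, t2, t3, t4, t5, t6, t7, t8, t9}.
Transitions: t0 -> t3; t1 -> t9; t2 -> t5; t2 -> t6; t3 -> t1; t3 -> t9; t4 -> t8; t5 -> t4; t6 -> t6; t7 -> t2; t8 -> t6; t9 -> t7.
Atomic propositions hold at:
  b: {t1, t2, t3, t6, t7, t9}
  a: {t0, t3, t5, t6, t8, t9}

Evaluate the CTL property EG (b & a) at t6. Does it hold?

Sat(b & a) = {t3, t6, t9}
EG (b & a): greatest fixpoint, start Z0 = {t3, t6, t9}, keep only states in Sat with some successor in Z. Z1 = {t3, t6}; Z2 = {t6}; fixed.
Sat(EG (b & a)) = {t6}
t6 ∈ Sat(EG (b & a)) = {t6}, so the formula holds at t6.

Yes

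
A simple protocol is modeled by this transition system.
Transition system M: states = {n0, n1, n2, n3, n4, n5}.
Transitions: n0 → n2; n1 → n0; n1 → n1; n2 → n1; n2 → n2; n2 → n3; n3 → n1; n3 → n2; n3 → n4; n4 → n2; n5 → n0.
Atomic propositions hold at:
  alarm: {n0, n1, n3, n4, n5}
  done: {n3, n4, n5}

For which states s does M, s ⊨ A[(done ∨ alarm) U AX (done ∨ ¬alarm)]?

{n0, n4, n5}

Sat(done ∨ alarm) = {n0, n1, n3, n4, n5}
Sat(¬alarm) = {n2}
Sat(done ∨ ¬alarm) = {n2, n3, n4, n5}
Sat(AX (done ∨ ¬alarm)) = {s : every successor in {n2, n3, n4, n5}} = {n0, n4}
A[(done ∨ alarm) U AX (done ∨ ¬alarm)]: least fixpoint, start Z0 = Sat(AX (done ∨ ¬alarm)) = {n0, n4}, add states in Sat(done ∨ alarm) with every successor in Z. Z1 = {n0, n4, n5}; fixed.
Sat(A[(done ∨ alarm) U AX (done ∨ ¬alarm)]) = {n0, n4, n5}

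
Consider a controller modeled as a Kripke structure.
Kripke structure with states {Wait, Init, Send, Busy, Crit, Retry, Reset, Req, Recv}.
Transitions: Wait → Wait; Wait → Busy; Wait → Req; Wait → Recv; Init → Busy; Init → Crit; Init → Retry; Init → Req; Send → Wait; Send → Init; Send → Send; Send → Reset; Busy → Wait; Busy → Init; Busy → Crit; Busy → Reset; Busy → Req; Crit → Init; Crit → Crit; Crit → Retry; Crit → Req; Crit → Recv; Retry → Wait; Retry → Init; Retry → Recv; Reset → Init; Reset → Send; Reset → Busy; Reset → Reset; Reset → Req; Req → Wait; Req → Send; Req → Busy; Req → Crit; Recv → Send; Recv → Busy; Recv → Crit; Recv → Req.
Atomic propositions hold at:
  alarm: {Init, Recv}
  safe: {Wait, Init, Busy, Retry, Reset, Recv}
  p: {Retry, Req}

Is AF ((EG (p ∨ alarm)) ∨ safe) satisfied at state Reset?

Sat(p ∨ alarm) = {Init, Retry, Req, Recv}
EG (p ∨ alarm): greatest fixpoint, start Z0 = {Init, Retry, Req, Recv}, keep only states in Sat with some successor in Z. Z1 = {Init, Retry, Recv}; Z2 = {Init, Retry}; fixed.
Sat(EG (p ∨ alarm)) = {Init, Retry}
Sat((EG (p ∨ alarm)) ∨ safe) = {Wait, Init, Busy, Retry, Reset, Recv}
AF ((EG (p ∨ alarm)) ∨ safe): least fixpoint, start Z0 = {Wait, Init, Busy, Retry, Reset, Recv}, add states with every successor in Z. Already a fixed point.
Sat(AF ((EG (p ∨ alarm)) ∨ safe)) = {Wait, Init, Busy, Retry, Reset, Recv}
Reset ∈ Sat(AF ((EG (p ∨ alarm)) ∨ safe)) = {Wait, Init, Busy, Retry, Reset, Recv}, so the formula holds at Reset.

Yes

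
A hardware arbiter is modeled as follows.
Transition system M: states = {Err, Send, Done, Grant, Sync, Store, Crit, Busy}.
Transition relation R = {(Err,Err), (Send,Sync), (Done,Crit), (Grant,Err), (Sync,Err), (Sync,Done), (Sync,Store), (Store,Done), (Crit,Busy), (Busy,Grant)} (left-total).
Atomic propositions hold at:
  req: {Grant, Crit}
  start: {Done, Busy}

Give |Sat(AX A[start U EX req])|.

Sat(EX req) = {s : some successor in {Grant, Crit}} = {Done, Busy}
A[start U EX req]: least fixpoint, start Z0 = Sat(EX req) = {Done, Busy}, add states in Sat(start) with every successor in Z. Already a fixed point.
Sat(A[start U EX req]) = {Done, Busy}
Sat(AX A[start U EX req]) = {s : every successor in {Done, Busy}} = {Store, Crit}
|Sat(AX A[start U EX req])| = |{Store, Crit}| = 2.

2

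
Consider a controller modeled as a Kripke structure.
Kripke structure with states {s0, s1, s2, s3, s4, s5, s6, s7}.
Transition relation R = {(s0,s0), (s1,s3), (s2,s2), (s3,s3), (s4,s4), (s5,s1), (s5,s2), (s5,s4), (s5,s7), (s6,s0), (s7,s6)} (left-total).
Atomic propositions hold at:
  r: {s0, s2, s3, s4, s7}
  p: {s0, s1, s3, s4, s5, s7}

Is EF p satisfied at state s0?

Yes

EF p: least fixpoint, start Z0 = {s0, s1, s3, s4, s5, s7}, add states with some successor in Z. Z1 = {s0, s1, s3, s4, s5, s6, s7}; fixed.
Sat(EF p) = {s0, s1, s3, s4, s5, s6, s7}
s0 ∈ Sat(EF p) = {s0, s1, s3, s4, s5, s6, s7}, so the formula holds at s0.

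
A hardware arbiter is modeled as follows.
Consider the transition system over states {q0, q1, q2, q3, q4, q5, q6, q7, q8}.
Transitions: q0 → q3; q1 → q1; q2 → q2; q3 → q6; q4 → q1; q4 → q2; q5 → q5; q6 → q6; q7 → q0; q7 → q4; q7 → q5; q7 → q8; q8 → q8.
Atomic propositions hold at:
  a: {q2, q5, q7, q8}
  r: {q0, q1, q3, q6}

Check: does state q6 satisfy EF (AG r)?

AG r: greatest fixpoint, start Z0 = {q0, q1, q3, q6}, keep only states in Sat with every successor in Z. Already a fixed point.
Sat(AG r) = {q0, q1, q3, q6}
EF (AG r): least fixpoint, start Z0 = {q0, q1, q3, q6}, add states with some successor in Z. Z1 = {q0, q1, q3, q4, q6, q7}; fixed.
Sat(EF (AG r)) = {q0, q1, q3, q4, q6, q7}
q6 ∈ Sat(EF (AG r)) = {q0, q1, q3, q4, q6, q7}, so the formula holds at q6.

Yes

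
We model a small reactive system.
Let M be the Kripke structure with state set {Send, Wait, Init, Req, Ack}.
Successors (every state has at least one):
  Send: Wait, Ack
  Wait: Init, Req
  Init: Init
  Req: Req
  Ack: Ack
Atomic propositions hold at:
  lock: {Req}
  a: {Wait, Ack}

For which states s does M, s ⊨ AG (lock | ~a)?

{Init, Req}

Sat(~a) = {Send, Init, Req}
Sat(lock | ~a) = {Send, Init, Req}
AG (lock | ~a): greatest fixpoint, start Z0 = {Send, Init, Req}, keep only states in Sat with every successor in Z. Z1 = {Init, Req}; fixed.
Sat(AG (lock | ~a)) = {Init, Req}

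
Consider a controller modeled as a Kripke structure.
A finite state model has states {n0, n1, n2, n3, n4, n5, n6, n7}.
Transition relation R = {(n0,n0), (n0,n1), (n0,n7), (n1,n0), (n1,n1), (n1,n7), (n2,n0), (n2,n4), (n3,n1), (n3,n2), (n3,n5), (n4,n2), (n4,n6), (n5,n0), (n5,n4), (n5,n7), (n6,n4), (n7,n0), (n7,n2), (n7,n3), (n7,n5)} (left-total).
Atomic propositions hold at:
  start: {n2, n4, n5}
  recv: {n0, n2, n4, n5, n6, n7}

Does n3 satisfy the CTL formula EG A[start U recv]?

A[start U recv]: least fixpoint, start Z0 = Sat(recv) = {n0, n2, n4, n5, n6, n7}, add states in Sat(start) with every successor in Z. Already a fixed point.
Sat(A[start U recv]) = {n0, n2, n4, n5, n6, n7}
EG A[start U recv]: greatest fixpoint, start Z0 = {n0, n2, n4, n5, n6, n7}, keep only states in Sat with some successor in Z. Already a fixed point.
Sat(EG A[start U recv]) = {n0, n2, n4, n5, n6, n7}
n3 ∉ Sat(EG A[start U recv]) = {n0, n2, n4, n5, n6, n7}, so the formula does not hold at n3.

No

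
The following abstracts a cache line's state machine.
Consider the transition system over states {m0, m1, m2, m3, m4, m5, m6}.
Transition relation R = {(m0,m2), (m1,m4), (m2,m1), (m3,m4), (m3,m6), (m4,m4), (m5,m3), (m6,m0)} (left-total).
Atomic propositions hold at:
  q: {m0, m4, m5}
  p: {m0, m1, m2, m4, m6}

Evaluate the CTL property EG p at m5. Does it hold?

No

EG p: greatest fixpoint, start Z0 = {m0, m1, m2, m4, m6}, keep only states in Sat with some successor in Z. Already a fixed point.
Sat(EG p) = {m0, m1, m2, m4, m6}
m5 ∉ Sat(EG p) = {m0, m1, m2, m4, m6}, so the formula does not hold at m5.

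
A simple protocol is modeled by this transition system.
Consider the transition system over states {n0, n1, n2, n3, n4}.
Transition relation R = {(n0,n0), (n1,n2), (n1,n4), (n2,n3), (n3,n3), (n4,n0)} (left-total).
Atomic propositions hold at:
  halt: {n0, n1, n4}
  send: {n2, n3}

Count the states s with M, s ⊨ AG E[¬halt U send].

2

Sat(¬halt) = {n2, n3}
E[¬halt U send]: least fixpoint, start Z0 = Sat(send) = {n2, n3}, add states in Sat(¬halt) with some successor in Z. Already a fixed point.
Sat(E[¬halt U send]) = {n2, n3}
AG E[¬halt U send]: greatest fixpoint, start Z0 = {n2, n3}, keep only states in Sat with every successor in Z. Already a fixed point.
Sat(AG E[¬halt U send]) = {n2, n3}
|Sat(AG E[¬halt U send])| = |{n2, n3}| = 2.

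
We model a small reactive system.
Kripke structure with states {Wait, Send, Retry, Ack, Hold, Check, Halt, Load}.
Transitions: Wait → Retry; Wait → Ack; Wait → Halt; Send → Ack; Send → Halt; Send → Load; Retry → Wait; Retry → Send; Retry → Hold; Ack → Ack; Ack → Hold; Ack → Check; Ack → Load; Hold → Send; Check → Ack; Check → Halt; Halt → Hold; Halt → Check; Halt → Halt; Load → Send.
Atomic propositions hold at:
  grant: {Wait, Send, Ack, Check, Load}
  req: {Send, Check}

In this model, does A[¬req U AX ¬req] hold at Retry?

Sat(¬req) = {Wait, Retry, Ack, Hold, Halt, Load}
Sat(AX ¬req) = {s : every successor in {Wait, Retry, Ack, Hold, Halt, Load}} = {Wait, Send, Check}
A[¬req U AX ¬req]: least fixpoint, start Z0 = Sat(AX ¬req) = {Wait, Send, Check}, add states in Sat(¬req) with every successor in Z. Z1 = {Wait, Send, Hold, Check, Load}; Z2 = {Wait, Send, Retry, Hold, Check, Load}; fixed.
Sat(A[¬req U AX ¬req]) = {Wait, Send, Retry, Hold, Check, Load}
Retry ∈ Sat(A[¬req U AX ¬req]) = {Wait, Send, Retry, Hold, Check, Load}, so the formula holds at Retry.

Yes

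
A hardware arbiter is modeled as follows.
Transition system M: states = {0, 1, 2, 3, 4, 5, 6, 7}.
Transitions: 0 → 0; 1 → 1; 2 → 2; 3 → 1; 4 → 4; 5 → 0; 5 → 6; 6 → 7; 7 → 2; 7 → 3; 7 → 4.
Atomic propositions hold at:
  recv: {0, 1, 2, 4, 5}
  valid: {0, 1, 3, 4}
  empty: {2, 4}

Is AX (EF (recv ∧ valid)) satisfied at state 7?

Sat(recv ∧ valid) = {0, 1, 4}
EF (recv ∧ valid): least fixpoint, start Z0 = {0, 1, 4}, add states with some successor in Z. Z1 = {0, 1, 3, 4, 5, 7}; Z2 = {0, 1, 3, 4, 5, 6, 7}; fixed.
Sat(EF (recv ∧ valid)) = {0, 1, 3, 4, 5, 6, 7}
Sat(AX (EF (recv ∧ valid))) = {s : every successor in {0, 1, 3, 4, 5, 6, 7}} = {0, 1, 3, 4, 5, 6}
7 ∉ Sat(AX (EF (recv ∧ valid))) = {0, 1, 3, 4, 5, 6}, so the formula does not hold at 7.

No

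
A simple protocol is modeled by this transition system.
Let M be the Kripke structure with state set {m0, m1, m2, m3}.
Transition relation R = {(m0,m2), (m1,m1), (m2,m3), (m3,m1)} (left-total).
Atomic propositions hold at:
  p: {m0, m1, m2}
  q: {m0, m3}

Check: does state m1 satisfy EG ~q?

Yes

Sat(~q) = {m1, m2}
EG ~q: greatest fixpoint, start Z0 = {m1, m2}, keep only states in Sat with some successor in Z. Z1 = {m1}; fixed.
Sat(EG ~q) = {m1}
m1 ∈ Sat(EG ~q) = {m1}, so the formula holds at m1.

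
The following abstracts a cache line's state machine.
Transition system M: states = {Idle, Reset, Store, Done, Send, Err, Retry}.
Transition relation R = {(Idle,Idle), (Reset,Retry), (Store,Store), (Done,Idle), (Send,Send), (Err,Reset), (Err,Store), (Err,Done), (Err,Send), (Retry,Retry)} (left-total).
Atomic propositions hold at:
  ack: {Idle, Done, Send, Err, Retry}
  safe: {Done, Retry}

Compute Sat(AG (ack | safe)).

Sat(ack | safe) = {Idle, Done, Send, Err, Retry}
AG (ack | safe): greatest fixpoint, start Z0 = {Idle, Done, Send, Err, Retry}, keep only states in Sat with every successor in Z. Z1 = {Idle, Done, Send, Retry}; fixed.
Sat(AG (ack | safe)) = {Idle, Done, Send, Retry}

{Idle, Done, Send, Retry}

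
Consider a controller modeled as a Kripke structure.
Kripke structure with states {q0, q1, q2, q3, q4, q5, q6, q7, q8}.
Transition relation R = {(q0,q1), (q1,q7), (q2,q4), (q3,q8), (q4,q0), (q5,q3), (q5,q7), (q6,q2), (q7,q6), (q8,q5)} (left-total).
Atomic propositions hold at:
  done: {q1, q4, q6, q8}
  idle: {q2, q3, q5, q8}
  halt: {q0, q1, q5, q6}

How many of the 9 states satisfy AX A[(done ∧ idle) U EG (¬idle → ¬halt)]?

Sat(done ∧ idle) = {q8}
Sat(¬idle) = {q0, q1, q4, q6, q7}
Sat(¬halt) = {q2, q3, q4, q7, q8}
Sat(¬idle → ¬halt) = {q2, q3, q4, q5, q7, q8}
EG (¬idle → ¬halt): greatest fixpoint, start Z0 = {q2, q3, q4, q5, q7, q8}, keep only states in Sat with some successor in Z. Z1 = {q2, q3, q5, q8}; Z2 = {q3, q5, q8}; fixed.
Sat(EG (¬idle → ¬halt)) = {q3, q5, q8}
A[(done ∧ idle) U EG (¬idle → ¬halt)]: least fixpoint, start Z0 = Sat(EG (¬idle → ¬halt)) = {q3, q5, q8}, add states in Sat(done ∧ idle) with every successor in Z. Already a fixed point.
Sat(A[(done ∧ idle) U EG (¬idle → ¬halt)]) = {q3, q5, q8}
Sat(AX A[(done ∧ idle) U EG (¬idle → ¬halt)]) = {s : every successor in {q3, q5, q8}} = {q3, q8}
|Sat(AX A[(done ∧ idle) U EG (¬idle → ¬halt)])| = |{q3, q8}| = 2.

2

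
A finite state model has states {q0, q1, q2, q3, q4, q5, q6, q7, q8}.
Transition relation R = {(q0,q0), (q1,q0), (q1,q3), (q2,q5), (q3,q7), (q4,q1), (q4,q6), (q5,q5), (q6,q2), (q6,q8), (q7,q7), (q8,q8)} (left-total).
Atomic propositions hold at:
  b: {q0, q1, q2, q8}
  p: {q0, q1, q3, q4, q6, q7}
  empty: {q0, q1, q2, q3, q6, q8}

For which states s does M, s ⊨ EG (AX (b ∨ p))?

Sat(b ∨ p) = {q0, q1, q2, q3, q4, q6, q7, q8}
Sat(AX (b ∨ p)) = {s : every successor in {q0, q1, q2, q3, q4, q6, q7, q8}} = {q0, q1, q3, q4, q6, q7, q8}
EG (AX (b ∨ p)): greatest fixpoint, start Z0 = {q0, q1, q3, q4, q6, q7, q8}, keep only states in Sat with some successor in Z. Already a fixed point.
Sat(EG (AX (b ∨ p))) = {q0, q1, q3, q4, q6, q7, q8}

{q0, q1, q3, q4, q6, q7, q8}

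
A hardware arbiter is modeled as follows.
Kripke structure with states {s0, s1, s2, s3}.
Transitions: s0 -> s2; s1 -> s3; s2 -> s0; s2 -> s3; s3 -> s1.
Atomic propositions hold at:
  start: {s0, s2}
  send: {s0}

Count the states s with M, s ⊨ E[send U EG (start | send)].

Sat(start | send) = {s0, s2}
EG (start | send): greatest fixpoint, start Z0 = {s0, s2}, keep only states in Sat with some successor in Z. Already a fixed point.
Sat(EG (start | send)) = {s0, s2}
E[send U EG (start | send)]: least fixpoint, start Z0 = Sat(EG (start | send)) = {s0, s2}, add states in Sat(send) with some successor in Z. Already a fixed point.
Sat(E[send U EG (start | send)]) = {s0, s2}
|Sat(E[send U EG (start | send)])| = |{s0, s2}| = 2.

2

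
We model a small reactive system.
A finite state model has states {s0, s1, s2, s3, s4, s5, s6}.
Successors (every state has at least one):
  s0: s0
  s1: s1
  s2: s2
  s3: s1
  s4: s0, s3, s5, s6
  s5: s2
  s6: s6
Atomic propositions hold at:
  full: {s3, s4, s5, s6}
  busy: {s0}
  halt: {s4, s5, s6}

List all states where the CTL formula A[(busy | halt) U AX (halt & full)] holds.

Sat(busy | halt) = {s0, s4, s5, s6}
Sat(halt & full) = {s4, s5, s6}
Sat(AX (halt & full)) = {s : every successor in {s4, s5, s6}} = {s6}
A[(busy | halt) U AX (halt & full)]: least fixpoint, start Z0 = Sat(AX (halt & full)) = {s6}, add states in Sat(busy | halt) with every successor in Z. Already a fixed point.
Sat(A[(busy | halt) U AX (halt & full)]) = {s6}

{s6}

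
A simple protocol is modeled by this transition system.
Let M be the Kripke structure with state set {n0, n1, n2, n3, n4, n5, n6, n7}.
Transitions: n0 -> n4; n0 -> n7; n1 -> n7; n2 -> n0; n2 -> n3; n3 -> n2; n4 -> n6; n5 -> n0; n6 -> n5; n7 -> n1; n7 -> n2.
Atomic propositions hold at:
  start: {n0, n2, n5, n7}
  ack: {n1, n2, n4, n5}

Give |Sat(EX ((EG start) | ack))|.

7

EG start: greatest fixpoint, start Z0 = {n0, n2, n5, n7}, keep only states in Sat with some successor in Z. Already a fixed point.
Sat(EG start) = {n0, n2, n5, n7}
Sat((EG start) | ack) = {n0, n1, n2, n4, n5, n7}
Sat(EX ((EG start) | ack)) = {s : some successor in {n0, n1, n2, n4, n5, n7}} = {n0, n1, n2, n3, n5, n6, n7}
|Sat(EX ((EG start) | ack))| = |{n0, n1, n2, n3, n5, n6, n7}| = 7.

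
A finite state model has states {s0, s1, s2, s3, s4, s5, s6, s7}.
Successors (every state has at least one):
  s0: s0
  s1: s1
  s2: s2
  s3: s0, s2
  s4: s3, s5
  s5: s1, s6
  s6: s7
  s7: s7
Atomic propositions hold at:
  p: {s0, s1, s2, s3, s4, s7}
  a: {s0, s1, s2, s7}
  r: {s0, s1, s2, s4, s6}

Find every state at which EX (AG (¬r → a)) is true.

{s0, s1, s2, s3, s5, s6, s7}

Sat(¬r) = {s3, s5, s7}
Sat(¬r → a) = {s0, s1, s2, s4, s6, s7}
AG (¬r → a): greatest fixpoint, start Z0 = {s0, s1, s2, s4, s6, s7}, keep only states in Sat with every successor in Z. Z1 = {s0, s1, s2, s6, s7}; fixed.
Sat(AG (¬r → a)) = {s0, s1, s2, s6, s7}
Sat(EX (AG (¬r → a))) = {s : some successor in {s0, s1, s2, s6, s7}} = {s0, s1, s2, s3, s5, s6, s7}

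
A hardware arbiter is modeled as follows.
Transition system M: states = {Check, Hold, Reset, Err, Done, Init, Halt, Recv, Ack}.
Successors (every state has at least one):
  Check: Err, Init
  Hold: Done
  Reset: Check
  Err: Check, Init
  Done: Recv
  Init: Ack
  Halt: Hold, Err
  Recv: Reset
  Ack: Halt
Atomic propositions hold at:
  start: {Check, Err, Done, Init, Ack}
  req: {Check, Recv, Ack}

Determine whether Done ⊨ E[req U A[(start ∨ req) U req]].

Yes

Sat(start ∨ req) = {Check, Err, Done, Init, Recv, Ack}
A[(start ∨ req) U req]: least fixpoint, start Z0 = Sat(req) = {Check, Recv, Ack}, add states in Sat(start ∨ req) with every successor in Z. Z1 = {Check, Done, Init, Recv, Ack}; Z2 = {Check, Err, Done, Init, Recv, Ack}; fixed.
Sat(A[(start ∨ req) U req]) = {Check, Err, Done, Init, Recv, Ack}
E[req U A[(start ∨ req) U req]]: least fixpoint, start Z0 = Sat(A[(start ∨ req) U req]) = {Check, Err, Done, Init, Recv, Ack}, add states in Sat(req) with some successor in Z. Already a fixed point.
Sat(E[req U A[(start ∨ req) U req]]) = {Check, Err, Done, Init, Recv, Ack}
Done ∈ Sat(E[req U A[(start ∨ req) U req]]) = {Check, Err, Done, Init, Recv, Ack}, so the formula holds at Done.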